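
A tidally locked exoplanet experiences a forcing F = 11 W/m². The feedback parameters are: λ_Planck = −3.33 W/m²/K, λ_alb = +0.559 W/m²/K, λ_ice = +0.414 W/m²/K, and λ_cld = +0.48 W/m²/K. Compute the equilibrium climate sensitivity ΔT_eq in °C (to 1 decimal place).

Net feedback parameter λ = (−3.33) + (+0.559) + (+0.414) + (+0.48) = -1.877 W/m²/K.
ΔT = −F/λ = −11/(-1.877) = 5.9 °C.

5.9 °C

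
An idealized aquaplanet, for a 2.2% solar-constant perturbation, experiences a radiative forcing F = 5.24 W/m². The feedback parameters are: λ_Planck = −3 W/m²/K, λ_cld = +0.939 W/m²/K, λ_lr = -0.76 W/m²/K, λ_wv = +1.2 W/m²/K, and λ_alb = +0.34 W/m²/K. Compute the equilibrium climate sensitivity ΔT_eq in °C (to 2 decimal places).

4.09 °C

Net feedback parameter λ = (−3) + (+0.939) + (-0.76) + (+1.2) + (+0.34) = -1.281 W/m²/K.
ΔT = −F/λ = −5.24/(-1.281) = 4.09 °C.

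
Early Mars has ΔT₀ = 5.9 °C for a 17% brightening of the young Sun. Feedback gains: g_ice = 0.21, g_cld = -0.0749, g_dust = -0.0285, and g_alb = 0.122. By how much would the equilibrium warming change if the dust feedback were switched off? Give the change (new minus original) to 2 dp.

Original: g = 0.2286, ΔT = 5.9/(1−0.2286) = 7.6484 °C.
Without dust: g' = 0.2571, ΔT' = 5.9/(1−0.2571) = 7.9418 °C.
Change = 7.9418 − 7.6484 = 0.29 °C.

0.29 °C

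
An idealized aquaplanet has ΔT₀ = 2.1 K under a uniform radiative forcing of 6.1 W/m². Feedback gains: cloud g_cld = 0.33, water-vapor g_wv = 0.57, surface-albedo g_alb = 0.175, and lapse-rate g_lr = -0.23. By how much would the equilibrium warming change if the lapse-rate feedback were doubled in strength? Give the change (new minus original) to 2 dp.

Original: g = 0.845, ΔT = 2.1/(1−0.845) = 13.5484 K.
With doubled lapse-rate: g' = 0.615, ΔT' = 2.1/(1−0.615) = 5.4545 K.
Change = 5.4545 − 13.5484 = -8.09 K.

-8.09 K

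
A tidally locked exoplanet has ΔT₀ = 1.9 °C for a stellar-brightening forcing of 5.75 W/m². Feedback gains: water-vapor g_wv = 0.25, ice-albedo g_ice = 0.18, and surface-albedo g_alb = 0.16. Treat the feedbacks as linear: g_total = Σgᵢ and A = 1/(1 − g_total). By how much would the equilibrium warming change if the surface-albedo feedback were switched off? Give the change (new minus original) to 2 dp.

Original: g = 0.59, ΔT = 1.9/(1−0.59) = 4.6341 °C.
Without surface-albedo: g' = 0.43, ΔT' = 1.9/(1−0.43) = 3.3333 °C.
Change = 3.3333 − 4.6341 = -1.30 °C.

-1.30 °C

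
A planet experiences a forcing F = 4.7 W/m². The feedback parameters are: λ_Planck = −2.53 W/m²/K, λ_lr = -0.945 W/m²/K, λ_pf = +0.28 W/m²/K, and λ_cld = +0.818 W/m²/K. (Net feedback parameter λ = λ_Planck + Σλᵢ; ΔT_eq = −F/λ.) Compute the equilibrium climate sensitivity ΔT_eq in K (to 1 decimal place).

2.0 K

Net feedback parameter λ = (−2.53) + (-0.945) + (+0.28) + (+0.818) = -2.377 W/m²/K.
ΔT = −F/λ = −4.7/(-2.377) = 2.0 K.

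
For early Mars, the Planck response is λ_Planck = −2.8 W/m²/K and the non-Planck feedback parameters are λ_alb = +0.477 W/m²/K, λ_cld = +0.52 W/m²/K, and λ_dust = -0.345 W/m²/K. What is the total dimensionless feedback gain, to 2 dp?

0.23

Convert to gains: g_alb = 0.477/2.8 = 0.1704; g_cld = 0.52/2.8 = 0.1857; g_dust = -0.345/2.8 = -0.1232.
Total gain g = 0.2329.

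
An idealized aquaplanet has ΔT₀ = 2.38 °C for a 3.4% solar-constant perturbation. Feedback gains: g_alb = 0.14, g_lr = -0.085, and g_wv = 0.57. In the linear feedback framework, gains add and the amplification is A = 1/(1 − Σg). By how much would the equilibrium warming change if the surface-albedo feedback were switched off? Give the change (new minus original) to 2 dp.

Original: g = 0.625, ΔT = 2.38/(1−0.625) = 6.3467 °C.
Without surface-albedo: g' = 0.485, ΔT' = 2.38/(1−0.485) = 4.6214 °C.
Change = 4.6214 − 6.3467 = -1.73 °C.

-1.73 °C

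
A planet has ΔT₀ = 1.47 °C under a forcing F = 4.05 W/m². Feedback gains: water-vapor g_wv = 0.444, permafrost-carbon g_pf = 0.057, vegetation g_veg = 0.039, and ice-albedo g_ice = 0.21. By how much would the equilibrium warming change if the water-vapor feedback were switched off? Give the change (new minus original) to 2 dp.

Original: g = 0.75, ΔT = 1.47/(1−0.75) = 5.8800 °C.
Without water-vapor: g' = 0.306, ΔT' = 1.47/(1−0.306) = 2.1182 °C.
Change = 2.1182 − 5.8800 = -3.76 °C.

-3.76 °C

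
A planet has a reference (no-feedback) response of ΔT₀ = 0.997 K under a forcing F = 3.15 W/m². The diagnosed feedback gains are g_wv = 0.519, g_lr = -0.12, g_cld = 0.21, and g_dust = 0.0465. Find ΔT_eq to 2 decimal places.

Total gain g = 0.519 − 0.12 + 0.21 + 0.0465 = 0.6555.
Amplification A = 1/(1 − 0.6555) = 2.903.
ΔT = 0.997 × 2.903 = 2.89 K.

2.89 K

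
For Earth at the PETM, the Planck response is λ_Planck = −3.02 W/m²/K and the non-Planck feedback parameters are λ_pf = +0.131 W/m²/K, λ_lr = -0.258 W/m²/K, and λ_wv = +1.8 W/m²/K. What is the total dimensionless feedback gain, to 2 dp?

Convert to gains: g_pf = 0.131/3.02 = 0.04338; g_lr = -0.258/3.02 = -0.08543; g_wv = 1.8/3.02 = 0.596.
Total gain g = 0.55395.

0.55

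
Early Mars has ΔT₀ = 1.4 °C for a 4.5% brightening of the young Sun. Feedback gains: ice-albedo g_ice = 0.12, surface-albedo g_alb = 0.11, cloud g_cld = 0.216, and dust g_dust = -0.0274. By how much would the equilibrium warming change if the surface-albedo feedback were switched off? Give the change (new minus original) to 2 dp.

-0.38 °C

Original: g = 0.4186, ΔT = 1.4/(1−0.4186) = 2.4080 °C.
Without surface-albedo: g' = 0.3086, ΔT' = 1.4/(1−0.3086) = 2.0249 °C.
Change = 2.0249 − 2.4080 = -0.38 °C.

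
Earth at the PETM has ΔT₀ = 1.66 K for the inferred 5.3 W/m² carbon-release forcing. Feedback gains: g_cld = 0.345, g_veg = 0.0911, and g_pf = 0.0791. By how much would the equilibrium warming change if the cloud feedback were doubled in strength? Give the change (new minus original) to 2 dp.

8.45 K

Original: g = 0.5152, ΔT = 1.66/(1−0.5152) = 3.4241 K.
With doubled cloud: g' = 0.8602, ΔT' = 1.66/(1−0.8602) = 11.8741 K.
Change = 11.8741 − 3.4241 = 8.45 K.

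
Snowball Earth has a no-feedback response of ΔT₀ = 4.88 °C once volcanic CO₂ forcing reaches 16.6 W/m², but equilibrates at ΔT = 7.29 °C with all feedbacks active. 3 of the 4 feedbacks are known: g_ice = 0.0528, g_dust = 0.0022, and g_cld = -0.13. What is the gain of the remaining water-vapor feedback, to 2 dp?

Amplification A = ΔT/ΔT₀ = 7.29/4.88 = 1.494.
Total gain g = 1 − 1/A = 1 − 1/1.494 = 0.3307.
Known gains sum to 0.0528 + 0.0022 − 0.13 = -0.075.
g_wv = 0.3307 + 0.075 = 0.41.

0.41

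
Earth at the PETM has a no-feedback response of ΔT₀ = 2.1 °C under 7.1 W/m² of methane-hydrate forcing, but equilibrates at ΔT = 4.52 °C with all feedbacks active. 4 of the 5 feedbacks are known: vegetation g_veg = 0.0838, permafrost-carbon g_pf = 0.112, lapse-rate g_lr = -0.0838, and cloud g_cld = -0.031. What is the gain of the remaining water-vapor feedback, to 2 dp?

0.45

Amplification A = ΔT/ΔT₀ = 4.52/2.1 = 2.152.
Total gain g = 1 − 1/A = 1 − 1/2.152 = 0.5353.
Known gains sum to 0.0838 + 0.112 − 0.0838 − 0.031 = 0.081.
g_wv = 0.5353 − 0.081 = 0.45.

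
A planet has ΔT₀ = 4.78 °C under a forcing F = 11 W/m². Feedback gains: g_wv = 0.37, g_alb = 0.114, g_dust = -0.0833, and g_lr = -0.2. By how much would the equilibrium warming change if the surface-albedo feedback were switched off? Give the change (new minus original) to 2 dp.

Original: g = 0.2007, ΔT = 4.78/(1−0.2007) = 5.9802 °C.
Without surface-albedo: g' = 0.0867, ΔT' = 4.78/(1−0.0867) = 5.2338 °C.
Change = 5.2338 − 5.9802 = -0.75 °C.

-0.75 °C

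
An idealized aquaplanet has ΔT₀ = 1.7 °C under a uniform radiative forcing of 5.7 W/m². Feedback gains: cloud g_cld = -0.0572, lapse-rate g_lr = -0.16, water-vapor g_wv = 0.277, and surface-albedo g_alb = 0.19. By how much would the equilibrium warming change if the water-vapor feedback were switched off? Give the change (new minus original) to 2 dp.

Original: g = 0.2498, ΔT = 1.7/(1−0.2498) = 2.2661 °C.
Without water-vapor: g' = -0.0272, ΔT' = 1.7/(1+0.0272) = 1.6550 °C.
Change = 1.6550 − 2.2661 = -0.61 °C.

-0.61 °C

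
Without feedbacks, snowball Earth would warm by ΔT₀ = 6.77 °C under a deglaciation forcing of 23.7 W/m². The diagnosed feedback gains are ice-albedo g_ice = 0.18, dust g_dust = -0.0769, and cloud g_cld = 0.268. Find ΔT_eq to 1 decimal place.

Total gain g = 0.18 − 0.0769 + 0.268 = 0.3711.
Amplification A = 1/(1 − 0.3711) = 1.59.
ΔT = 6.77 × 1.59 = 10.8 °C.

10.8 °C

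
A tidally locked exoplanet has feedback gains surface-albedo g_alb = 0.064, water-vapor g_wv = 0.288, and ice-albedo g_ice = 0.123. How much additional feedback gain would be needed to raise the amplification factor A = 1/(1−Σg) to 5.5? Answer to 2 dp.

Current total gain = 0.475.
Target gain for A = 5.5: g* = 1 − 1/5.5 = 0.8182.
Additional gain needed = 0.8182 − 0.475 = 0.34.

0.34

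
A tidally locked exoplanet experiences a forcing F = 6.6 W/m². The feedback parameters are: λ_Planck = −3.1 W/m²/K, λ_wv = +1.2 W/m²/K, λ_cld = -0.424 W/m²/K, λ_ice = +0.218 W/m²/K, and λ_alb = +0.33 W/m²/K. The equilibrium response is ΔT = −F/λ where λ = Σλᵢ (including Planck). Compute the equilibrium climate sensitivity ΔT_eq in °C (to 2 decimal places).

Net feedback parameter λ = (−3.1) + (+1.2) + (-0.424) + (+0.218) + (+0.33) = -1.776 W/m²/K.
ΔT = −F/λ = −6.6/(-1.776) = 3.72 °C.

3.72 °C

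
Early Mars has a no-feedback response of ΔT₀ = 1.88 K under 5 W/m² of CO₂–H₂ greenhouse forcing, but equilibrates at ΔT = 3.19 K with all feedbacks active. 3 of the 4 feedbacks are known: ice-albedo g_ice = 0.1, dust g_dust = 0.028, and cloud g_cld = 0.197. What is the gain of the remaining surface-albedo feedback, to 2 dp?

Amplification A = ΔT/ΔT₀ = 3.19/1.88 = 1.697.
Total gain g = 1 − 1/A = 1 − 1/1.697 = 0.4107.
Known gains sum to 0.1 + 0.028 + 0.197 = 0.325.
g_alb = 0.4107 − 0.325 = 0.09.

0.09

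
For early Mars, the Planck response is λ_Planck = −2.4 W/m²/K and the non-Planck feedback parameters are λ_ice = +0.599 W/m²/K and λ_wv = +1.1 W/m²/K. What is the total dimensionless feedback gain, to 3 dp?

0.708

Convert to gains: g_ice = 0.599/2.4 = 0.2496; g_wv = 1.1/2.4 = 0.4583.
Total gain g = 0.7079.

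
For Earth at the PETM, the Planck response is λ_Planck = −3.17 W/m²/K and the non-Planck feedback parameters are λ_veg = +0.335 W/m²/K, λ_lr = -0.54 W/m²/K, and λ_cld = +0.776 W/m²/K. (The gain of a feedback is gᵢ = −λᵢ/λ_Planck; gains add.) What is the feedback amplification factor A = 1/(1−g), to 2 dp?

1.22

Convert to gains: g_veg = 0.335/3.17 = 0.1057; g_lr = -0.54/3.17 = -0.1703; g_cld = 0.776/3.17 = 0.2448.
Total gain g = 0.1802.
A = 1/(1 − 0.1802) = 1.22.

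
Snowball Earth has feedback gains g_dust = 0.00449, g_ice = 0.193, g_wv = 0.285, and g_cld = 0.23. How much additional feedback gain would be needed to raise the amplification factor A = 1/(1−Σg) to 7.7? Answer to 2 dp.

0.16

Current total gain = 0.71249.
Target gain for A = 7.7: g* = 1 − 1/7.7 = 0.8701.
Additional gain needed = 0.8701 − 0.71249 = 0.16.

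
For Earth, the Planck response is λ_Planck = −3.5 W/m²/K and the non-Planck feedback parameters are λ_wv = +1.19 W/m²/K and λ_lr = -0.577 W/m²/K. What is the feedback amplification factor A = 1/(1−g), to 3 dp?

1.212

Convert to gains: g_wv = 1.19/3.5 = 0.34; g_lr = -0.577/3.5 = -0.1649.
Total gain g = 0.1751.
A = 1/(1 − 0.1751) = 1.212.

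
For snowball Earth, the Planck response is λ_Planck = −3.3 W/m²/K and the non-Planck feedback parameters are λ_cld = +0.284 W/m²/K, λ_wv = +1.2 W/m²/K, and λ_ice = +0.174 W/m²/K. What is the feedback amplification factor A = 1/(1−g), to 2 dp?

2.01

Convert to gains: g_cld = 0.284/3.3 = 0.08606; g_wv = 1.2/3.3 = 0.3636; g_ice = 0.174/3.3 = 0.05273.
Total gain g = 0.50239.
A = 1/(1 − 0.50239) = 2.01.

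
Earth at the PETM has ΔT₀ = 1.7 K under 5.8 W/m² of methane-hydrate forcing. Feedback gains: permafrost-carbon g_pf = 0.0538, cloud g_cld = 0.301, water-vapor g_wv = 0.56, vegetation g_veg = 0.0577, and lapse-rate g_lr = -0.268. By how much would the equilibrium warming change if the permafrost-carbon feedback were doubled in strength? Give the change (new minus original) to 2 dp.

1.28 K

Original: g = 0.7045, ΔT = 1.7/(1−0.7045) = 5.7530 K.
With doubled permafrost-carbon: g' = 0.7583, ΔT' = 1.7/(1−0.7583) = 7.0335 K.
Change = 7.0335 − 5.7530 = 1.28 K.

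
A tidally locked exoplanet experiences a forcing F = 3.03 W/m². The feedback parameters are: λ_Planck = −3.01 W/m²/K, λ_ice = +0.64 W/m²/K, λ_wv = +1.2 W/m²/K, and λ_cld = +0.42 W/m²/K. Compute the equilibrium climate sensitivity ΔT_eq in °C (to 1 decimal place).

4.0 °C

Net feedback parameter λ = (−3.01) + (+0.64) + (+1.2) + (+0.42) = -0.75 W/m²/K.
ΔT = −F/λ = −3.03/(-0.75) = 4.0 °C.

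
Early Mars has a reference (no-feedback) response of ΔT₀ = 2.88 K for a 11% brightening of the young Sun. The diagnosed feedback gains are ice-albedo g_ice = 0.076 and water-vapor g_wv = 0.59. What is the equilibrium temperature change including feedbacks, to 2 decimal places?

Total gain g = 0.076 + 0.59 = 0.666.
Amplification A = 1/(1 − 0.666) = 2.994.
ΔT = 2.88 × 2.994 = 8.62 K.

8.62 K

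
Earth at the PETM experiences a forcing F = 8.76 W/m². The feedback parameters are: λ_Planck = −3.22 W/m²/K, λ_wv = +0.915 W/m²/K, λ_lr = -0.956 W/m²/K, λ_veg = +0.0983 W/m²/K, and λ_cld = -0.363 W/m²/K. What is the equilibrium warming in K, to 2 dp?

Net feedback parameter λ = (−3.22) + (+0.915) + (-0.956) + (+0.0983) + (-0.363) = -3.5257 W/m²/K.
ΔT = −F/λ = −8.76/(-3.5257) = 2.48 K.

2.48 K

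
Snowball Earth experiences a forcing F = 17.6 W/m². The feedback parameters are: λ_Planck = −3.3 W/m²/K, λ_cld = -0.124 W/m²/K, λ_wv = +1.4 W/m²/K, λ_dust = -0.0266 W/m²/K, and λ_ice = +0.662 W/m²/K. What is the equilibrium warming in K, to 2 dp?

Net feedback parameter λ = (−3.3) + (-0.124) + (+1.4) + (-0.0266) + (+0.662) = -1.3886 W/m²/K.
ΔT = −F/λ = −17.6/(-1.3886) = 12.67 K.

12.67 K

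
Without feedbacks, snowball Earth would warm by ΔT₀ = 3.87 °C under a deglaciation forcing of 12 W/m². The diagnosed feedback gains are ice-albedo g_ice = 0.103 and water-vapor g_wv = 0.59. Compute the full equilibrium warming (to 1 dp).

Total gain g = 0.103 + 0.59 = 0.693.
Amplification A = 1/(1 − 0.693) = 3.257.
ΔT = 3.87 × 3.257 = 12.6 °C.

12.6 °C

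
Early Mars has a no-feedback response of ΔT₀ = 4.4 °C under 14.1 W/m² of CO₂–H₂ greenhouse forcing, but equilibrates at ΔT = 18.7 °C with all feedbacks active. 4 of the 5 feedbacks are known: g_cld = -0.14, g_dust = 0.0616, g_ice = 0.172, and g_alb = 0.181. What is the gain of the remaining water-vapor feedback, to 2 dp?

0.49

Amplification A = ΔT/ΔT₀ = 18.7/4.4 = 4.25.
Total gain g = 1 − 1/A = 1 − 1/4.25 = 0.7647.
Known gains sum to -0.14 + 0.0616 + 0.172 + 0.181 = 0.2746.
g_wv = 0.7647 − 0.2746 = 0.49.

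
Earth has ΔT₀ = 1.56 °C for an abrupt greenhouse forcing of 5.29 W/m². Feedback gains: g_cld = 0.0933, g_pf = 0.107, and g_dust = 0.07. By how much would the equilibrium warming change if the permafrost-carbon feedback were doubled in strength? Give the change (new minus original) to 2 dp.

0.37 °C

Original: g = 0.2703, ΔT = 1.56/(1−0.2703) = 2.1379 °C.
With doubled permafrost-carbon: g' = 0.3773, ΔT' = 1.56/(1−0.3773) = 2.5052 °C.
Change = 2.5052 − 2.1379 = 0.37 °C.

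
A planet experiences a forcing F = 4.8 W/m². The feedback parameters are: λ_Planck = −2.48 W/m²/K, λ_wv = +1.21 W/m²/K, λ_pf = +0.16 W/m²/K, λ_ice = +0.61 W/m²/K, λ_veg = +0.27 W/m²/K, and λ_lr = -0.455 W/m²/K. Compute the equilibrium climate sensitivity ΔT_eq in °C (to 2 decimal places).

Net feedback parameter λ = (−2.48) + (+1.21) + (+0.16) + (+0.61) + (+0.27) + (-0.455) = -0.685 W/m²/K.
ΔT = −F/λ = −4.8/(-0.685) = 7.01 °C.

7.01 °C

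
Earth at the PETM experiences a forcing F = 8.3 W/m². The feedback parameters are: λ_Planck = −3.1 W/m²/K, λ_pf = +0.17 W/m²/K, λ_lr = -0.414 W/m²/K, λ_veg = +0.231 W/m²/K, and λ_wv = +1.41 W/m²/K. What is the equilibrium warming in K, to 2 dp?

4.87 K

Net feedback parameter λ = (−3.1) + (+0.17) + (-0.414) + (+0.231) + (+1.41) = -1.703 W/m²/K.
ΔT = −F/λ = −8.3/(-1.703) = 4.87 K.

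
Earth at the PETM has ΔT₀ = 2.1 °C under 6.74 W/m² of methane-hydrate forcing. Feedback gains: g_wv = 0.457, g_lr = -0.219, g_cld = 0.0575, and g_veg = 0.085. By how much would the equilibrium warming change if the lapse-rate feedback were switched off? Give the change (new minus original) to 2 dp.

Original: g = 0.3805, ΔT = 2.1/(1−0.3805) = 3.3898 °C.
Without lapse-rate: g' = 0.5995, ΔT' = 2.1/(1−0.5995) = 5.2434 °C.
Change = 5.2434 − 3.3898 = 1.85 °C.

1.85 °C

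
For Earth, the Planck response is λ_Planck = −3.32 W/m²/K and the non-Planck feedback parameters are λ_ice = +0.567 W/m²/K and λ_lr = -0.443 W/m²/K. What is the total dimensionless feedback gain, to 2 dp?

Convert to gains: g_ice = 0.567/3.32 = 0.1708; g_lr = -0.443/3.32 = -0.1334.
Total gain g = 0.0374.

0.04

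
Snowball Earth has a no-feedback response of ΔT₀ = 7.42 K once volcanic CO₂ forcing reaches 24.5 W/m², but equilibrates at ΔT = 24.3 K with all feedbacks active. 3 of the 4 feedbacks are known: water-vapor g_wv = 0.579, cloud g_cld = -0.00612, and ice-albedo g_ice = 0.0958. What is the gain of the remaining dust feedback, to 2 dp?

0.03

Amplification A = ΔT/ΔT₀ = 24.3/7.42 = 3.275.
Total gain g = 1 − 1/A = 1 − 1/3.275 = 0.6947.
Known gains sum to 0.579 − 0.00612 + 0.0958 = 0.66868.
g_dust = 0.6947 − 0.66868 = 0.03.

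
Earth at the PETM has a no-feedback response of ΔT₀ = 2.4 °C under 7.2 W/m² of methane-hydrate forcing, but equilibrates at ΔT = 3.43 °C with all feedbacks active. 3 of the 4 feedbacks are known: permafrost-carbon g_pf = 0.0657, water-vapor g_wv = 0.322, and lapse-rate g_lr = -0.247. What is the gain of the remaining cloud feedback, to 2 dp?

Amplification A = ΔT/ΔT₀ = 3.43/2.4 = 1.429.
Total gain g = 1 − 1/A = 1 − 1/1.429 = 0.3002.
Known gains sum to 0.0657 + 0.322 − 0.247 = 0.1407.
g_cld = 0.3002 − 0.1407 = 0.16.

0.16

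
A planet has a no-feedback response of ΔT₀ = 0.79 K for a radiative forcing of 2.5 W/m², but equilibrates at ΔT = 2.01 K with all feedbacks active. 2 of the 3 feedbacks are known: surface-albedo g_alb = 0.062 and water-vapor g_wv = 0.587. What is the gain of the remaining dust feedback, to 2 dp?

-0.04

Amplification A = ΔT/ΔT₀ = 2.01/0.79 = 2.544.
Total gain g = 1 − 1/A = 1 − 1/2.544 = 0.6069.
Known gains sum to 0.062 + 0.587 = 0.649.
g_dust = 0.6069 − 0.649 = -0.04.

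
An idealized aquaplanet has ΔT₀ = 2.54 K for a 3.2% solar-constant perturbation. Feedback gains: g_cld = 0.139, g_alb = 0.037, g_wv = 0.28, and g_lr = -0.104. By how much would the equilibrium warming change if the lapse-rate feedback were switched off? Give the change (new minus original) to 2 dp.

Original: g = 0.352, ΔT = 2.54/(1−0.352) = 3.9198 K.
Without lapse-rate: g' = 0.456, ΔT' = 2.54/(1−0.456) = 4.6691 K.
Change = 4.6691 − 3.9198 = 0.75 K.

0.75 K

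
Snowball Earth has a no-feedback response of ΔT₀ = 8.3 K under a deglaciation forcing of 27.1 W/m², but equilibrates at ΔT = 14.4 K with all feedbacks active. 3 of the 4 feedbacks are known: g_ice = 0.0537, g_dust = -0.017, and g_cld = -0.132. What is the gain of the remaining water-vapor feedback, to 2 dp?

Amplification A = ΔT/ΔT₀ = 14.4/8.3 = 1.735.
Total gain g = 1 − 1/A = 1 − 1/1.735 = 0.4236.
Known gains sum to 0.0537 − 0.017 − 0.132 = -0.0953.
g_wv = 0.4236 + 0.0953 = 0.52.

0.52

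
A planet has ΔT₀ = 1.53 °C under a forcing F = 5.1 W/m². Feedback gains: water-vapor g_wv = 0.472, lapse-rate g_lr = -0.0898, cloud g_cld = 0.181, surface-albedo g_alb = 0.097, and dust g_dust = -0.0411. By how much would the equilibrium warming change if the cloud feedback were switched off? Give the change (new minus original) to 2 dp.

-1.29 °C

Original: g = 0.6191, ΔT = 1.53/(1−0.6191) = 4.0168 °C.
Without cloud: g' = 0.4381, ΔT' = 1.53/(1−0.4381) = 2.7229 °C.
Change = 2.7229 − 4.0168 = -1.29 °C.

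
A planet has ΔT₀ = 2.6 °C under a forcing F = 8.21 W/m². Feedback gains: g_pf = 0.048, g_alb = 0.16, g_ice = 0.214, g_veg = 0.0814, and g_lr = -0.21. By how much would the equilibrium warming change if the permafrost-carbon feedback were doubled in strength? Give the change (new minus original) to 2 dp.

0.27 °C

Original: g = 0.2934, ΔT = 2.6/(1−0.2934) = 3.6796 °C.
With doubled permafrost-carbon: g' = 0.3414, ΔT' = 2.6/(1−0.3414) = 3.9478 °C.
Change = 3.9478 − 3.6796 = 0.27 °C.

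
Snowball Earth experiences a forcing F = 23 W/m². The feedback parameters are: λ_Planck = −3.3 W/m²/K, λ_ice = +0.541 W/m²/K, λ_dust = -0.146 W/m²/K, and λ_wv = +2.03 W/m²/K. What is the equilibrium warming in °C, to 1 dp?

Net feedback parameter λ = (−3.3) + (+0.541) + (-0.146) + (+2.03) = -0.875 W/m²/K.
ΔT = −F/λ = −23/(-0.875) = 26.3 °C.

26.3 °C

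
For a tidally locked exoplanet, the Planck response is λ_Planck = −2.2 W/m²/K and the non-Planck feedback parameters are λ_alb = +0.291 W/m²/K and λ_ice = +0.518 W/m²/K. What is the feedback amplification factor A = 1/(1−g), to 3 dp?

1.582

Convert to gains: g_alb = 0.291/2.2 = 0.1323; g_ice = 0.518/2.2 = 0.2355.
Total gain g = 0.3678.
A = 1/(1 − 0.3678) = 1.582.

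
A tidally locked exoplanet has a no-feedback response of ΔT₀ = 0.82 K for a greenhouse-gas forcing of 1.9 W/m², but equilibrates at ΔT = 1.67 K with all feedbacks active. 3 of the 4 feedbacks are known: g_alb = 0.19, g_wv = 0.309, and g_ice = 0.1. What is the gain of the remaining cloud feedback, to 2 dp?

Amplification A = ΔT/ΔT₀ = 1.67/0.82 = 2.037.
Total gain g = 1 − 1/A = 1 − 1/2.037 = 0.5091.
Known gains sum to 0.19 + 0.309 + 0.1 = 0.599.
g_cld = 0.5091 − 0.599 = -0.09.

-0.09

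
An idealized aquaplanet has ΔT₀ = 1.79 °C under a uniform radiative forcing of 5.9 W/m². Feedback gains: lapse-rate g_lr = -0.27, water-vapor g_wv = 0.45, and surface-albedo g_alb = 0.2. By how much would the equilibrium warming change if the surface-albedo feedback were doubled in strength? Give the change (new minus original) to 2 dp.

1.37 °C

Original: g = 0.38, ΔT = 1.79/(1−0.38) = 2.8871 °C.
With doubled surface-albedo: g' = 0.58, ΔT' = 1.79/(1−0.58) = 4.2619 °C.
Change = 4.2619 − 2.8871 = 1.37 °C.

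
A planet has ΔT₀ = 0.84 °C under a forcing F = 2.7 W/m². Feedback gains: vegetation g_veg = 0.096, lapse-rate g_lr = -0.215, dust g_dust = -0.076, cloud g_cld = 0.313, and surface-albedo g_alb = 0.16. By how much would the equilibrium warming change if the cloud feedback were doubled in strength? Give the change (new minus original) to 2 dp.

0.89 °C

Original: g = 0.278, ΔT = 0.84/(1−0.278) = 1.1634 °C.
With doubled cloud: g' = 0.591, ΔT' = 0.84/(1−0.591) = 2.0538 °C.
Change = 2.0538 − 1.1634 = 0.89 °C.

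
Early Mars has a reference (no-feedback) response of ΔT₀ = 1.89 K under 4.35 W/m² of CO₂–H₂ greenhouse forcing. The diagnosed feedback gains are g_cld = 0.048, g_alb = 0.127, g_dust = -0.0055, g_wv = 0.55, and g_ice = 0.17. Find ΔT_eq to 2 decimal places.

17.10 K

Total gain g = 0.048 + 0.127 − 0.0055 + 0.55 + 0.17 = 0.8895.
Amplification A = 1/(1 − 0.8895) = 9.05.
ΔT = 1.89 × 9.05 = 17.10 K.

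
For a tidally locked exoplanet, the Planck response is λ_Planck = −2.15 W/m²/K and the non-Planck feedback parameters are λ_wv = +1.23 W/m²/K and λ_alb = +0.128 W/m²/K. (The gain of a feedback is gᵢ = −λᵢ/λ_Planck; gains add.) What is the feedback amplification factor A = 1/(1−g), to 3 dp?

2.715

Convert to gains: g_wv = 1.23/2.15 = 0.5721; g_alb = 0.128/2.15 = 0.05953.
Total gain g = 0.63163.
A = 1/(1 − 0.63163) = 2.715.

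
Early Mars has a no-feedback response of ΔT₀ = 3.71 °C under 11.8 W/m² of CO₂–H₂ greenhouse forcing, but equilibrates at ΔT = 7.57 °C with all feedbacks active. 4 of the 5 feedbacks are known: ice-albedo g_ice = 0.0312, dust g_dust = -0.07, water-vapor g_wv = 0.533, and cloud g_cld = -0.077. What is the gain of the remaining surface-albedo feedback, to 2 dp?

Amplification A = ΔT/ΔT₀ = 7.57/3.71 = 2.04.
Total gain g = 1 − 1/A = 1 − 1/2.04 = 0.5098.
Known gains sum to 0.0312 − 0.07 + 0.533 − 0.077 = 0.4172.
g_alb = 0.5098 − 0.4172 = 0.09.

0.09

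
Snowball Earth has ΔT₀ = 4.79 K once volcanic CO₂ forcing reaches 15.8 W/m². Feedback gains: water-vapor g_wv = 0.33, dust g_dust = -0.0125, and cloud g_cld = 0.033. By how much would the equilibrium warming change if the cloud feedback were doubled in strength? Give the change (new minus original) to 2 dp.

0.39 K

Original: g = 0.3505, ΔT = 4.79/(1−0.3505) = 7.3749 K.
With doubled cloud: g' = 0.3835, ΔT' = 4.79/(1−0.3835) = 7.7697 K.
Change = 7.7697 − 7.3749 = 0.39 K.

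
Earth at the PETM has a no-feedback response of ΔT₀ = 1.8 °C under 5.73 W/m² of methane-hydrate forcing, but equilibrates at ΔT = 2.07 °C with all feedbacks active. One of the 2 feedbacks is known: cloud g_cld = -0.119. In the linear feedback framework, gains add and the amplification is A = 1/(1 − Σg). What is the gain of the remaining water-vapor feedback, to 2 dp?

0.25

Amplification A = ΔT/ΔT₀ = 2.07/1.8 = 1.15.
Total gain g = 1 − 1/A = 1 − 1/1.15 = 0.1304.
The known gain is -0.119.
g_wv = 0.1304 + 0.119 = 0.25.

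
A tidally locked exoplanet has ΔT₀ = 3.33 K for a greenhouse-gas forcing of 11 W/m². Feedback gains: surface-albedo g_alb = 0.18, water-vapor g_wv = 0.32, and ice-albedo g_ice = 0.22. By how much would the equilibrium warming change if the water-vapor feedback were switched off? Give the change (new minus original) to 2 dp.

Original: g = 0.72, ΔT = 3.33/(1−0.72) = 11.8929 K.
Without water-vapor: g' = 0.4, ΔT' = 3.33/(1−0.4) = 5.5500 K.
Change = 5.5500 − 11.8929 = -6.34 K.

-6.34 K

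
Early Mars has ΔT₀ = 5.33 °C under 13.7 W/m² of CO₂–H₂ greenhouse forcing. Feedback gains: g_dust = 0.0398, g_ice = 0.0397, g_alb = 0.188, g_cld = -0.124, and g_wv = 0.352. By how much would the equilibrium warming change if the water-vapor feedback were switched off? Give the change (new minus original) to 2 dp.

-4.34 °C

Original: g = 0.4955, ΔT = 5.33/(1−0.4955) = 10.5649 °C.
Without water-vapor: g' = 0.1435, ΔT' = 5.33/(1−0.1435) = 6.2230 °C.
Change = 6.2230 − 10.5649 = -4.34 °C.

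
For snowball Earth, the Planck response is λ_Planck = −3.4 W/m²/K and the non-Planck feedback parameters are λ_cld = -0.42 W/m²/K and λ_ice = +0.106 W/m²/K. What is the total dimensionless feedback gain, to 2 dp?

-0.09

Convert to gains: g_cld = -0.42/3.4 = -0.1235; g_ice = 0.106/3.4 = 0.03118.
Total gain g = -0.09232.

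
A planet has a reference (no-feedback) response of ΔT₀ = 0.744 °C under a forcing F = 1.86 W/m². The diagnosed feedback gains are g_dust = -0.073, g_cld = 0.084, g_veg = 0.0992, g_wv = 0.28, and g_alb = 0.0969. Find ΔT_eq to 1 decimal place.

Total gain g = -0.073 + 0.084 + 0.0992 + 0.28 + 0.0969 = 0.4871.
Amplification A = 1/(1 − 0.4871) = 1.95.
ΔT = 0.744 × 1.95 = 1.5 °C.

1.5 °C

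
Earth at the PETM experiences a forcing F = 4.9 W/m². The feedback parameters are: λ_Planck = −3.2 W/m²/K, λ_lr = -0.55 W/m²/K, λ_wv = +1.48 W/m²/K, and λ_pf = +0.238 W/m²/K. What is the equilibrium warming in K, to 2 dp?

2.41 K

Net feedback parameter λ = (−3.2) + (-0.55) + (+1.48) + (+0.238) = -2.032 W/m²/K.
ΔT = −F/λ = −4.9/(-2.032) = 2.41 K.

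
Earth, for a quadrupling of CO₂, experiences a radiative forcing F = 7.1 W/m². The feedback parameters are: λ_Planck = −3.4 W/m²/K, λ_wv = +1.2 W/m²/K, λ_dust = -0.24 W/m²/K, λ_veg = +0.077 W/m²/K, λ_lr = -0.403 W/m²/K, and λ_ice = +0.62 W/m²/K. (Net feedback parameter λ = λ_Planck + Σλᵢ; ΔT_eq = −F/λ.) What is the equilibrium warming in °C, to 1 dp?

3.3 °C

Net feedback parameter λ = (−3.4) + (+1.2) + (-0.24) + (+0.077) + (-0.403) + (+0.62) = -2.146 W/m²/K.
ΔT = −F/λ = −7.1/(-2.146) = 3.3 °C.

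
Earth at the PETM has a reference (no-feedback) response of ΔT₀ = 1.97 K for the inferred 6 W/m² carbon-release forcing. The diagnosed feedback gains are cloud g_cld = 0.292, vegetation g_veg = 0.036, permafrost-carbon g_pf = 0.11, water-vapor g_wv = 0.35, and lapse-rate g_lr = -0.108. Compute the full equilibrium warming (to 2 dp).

6.16 K

Total gain g = 0.292 + 0.036 + 0.11 + 0.35 − 0.108 = 0.68.
Amplification A = 1/(1 − 0.68) = 3.125.
ΔT = 1.97 × 3.125 = 6.16 K.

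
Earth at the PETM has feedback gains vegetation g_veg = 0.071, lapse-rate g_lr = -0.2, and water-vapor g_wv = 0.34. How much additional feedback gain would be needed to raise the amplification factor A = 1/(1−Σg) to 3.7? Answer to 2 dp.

0.52

Current total gain = 0.211.
Target gain for A = 3.7: g* = 1 − 1/3.7 = 0.7297.
Additional gain needed = 0.7297 − 0.211 = 0.52.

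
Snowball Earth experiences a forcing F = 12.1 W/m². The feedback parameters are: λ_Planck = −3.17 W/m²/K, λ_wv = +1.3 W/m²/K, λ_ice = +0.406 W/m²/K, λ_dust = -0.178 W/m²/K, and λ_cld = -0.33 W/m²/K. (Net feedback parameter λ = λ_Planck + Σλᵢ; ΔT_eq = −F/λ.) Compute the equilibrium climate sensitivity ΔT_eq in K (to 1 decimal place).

Net feedback parameter λ = (−3.17) + (+1.3) + (+0.406) + (-0.178) + (-0.33) = -1.972 W/m²/K.
ΔT = −F/λ = −12.1/(-1.972) = 6.1 K.

6.1 K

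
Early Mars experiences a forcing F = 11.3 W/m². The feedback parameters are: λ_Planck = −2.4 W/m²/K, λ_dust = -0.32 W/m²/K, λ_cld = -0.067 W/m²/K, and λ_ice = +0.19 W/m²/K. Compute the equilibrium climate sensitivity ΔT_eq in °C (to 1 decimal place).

4.4 °C

Net feedback parameter λ = (−2.4) + (-0.32) + (-0.067) + (+0.19) = -2.597 W/m²/K.
ΔT = −F/λ = −11.3/(-2.597) = 4.4 °C.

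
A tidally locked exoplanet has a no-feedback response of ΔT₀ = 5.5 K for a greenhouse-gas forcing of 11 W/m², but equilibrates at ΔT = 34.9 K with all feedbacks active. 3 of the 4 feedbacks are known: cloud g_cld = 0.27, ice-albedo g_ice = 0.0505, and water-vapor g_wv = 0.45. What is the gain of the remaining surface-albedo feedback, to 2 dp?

Amplification A = ΔT/ΔT₀ = 34.9/5.5 = 6.345.
Total gain g = 1 − 1/A = 1 − 1/6.345 = 0.8424.
Known gains sum to 0.27 + 0.0505 + 0.45 = 0.7705.
g_alb = 0.8424 − 0.7705 = 0.07.

0.07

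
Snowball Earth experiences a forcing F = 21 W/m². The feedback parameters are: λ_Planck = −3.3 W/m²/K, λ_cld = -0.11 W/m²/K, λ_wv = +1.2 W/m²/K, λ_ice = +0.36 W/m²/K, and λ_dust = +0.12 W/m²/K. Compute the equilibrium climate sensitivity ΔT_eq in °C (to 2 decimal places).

12.14 °C

Net feedback parameter λ = (−3.3) + (-0.11) + (+1.2) + (+0.36) + (+0.12) = -1.73 W/m²/K.
ΔT = −F/λ = −21/(-1.73) = 12.14 °C.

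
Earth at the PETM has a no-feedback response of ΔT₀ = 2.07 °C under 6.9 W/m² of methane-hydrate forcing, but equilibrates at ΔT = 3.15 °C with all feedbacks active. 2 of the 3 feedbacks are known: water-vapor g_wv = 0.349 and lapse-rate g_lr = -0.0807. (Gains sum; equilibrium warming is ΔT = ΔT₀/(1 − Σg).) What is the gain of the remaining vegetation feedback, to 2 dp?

Amplification A = ΔT/ΔT₀ = 3.15/2.07 = 1.522.
Total gain g = 1 − 1/A = 1 − 1/1.522 = 0.343.
Known gains sum to 0.349 − 0.0807 = 0.2683.
g_veg = 0.343 − 0.2683 = 0.07.

0.07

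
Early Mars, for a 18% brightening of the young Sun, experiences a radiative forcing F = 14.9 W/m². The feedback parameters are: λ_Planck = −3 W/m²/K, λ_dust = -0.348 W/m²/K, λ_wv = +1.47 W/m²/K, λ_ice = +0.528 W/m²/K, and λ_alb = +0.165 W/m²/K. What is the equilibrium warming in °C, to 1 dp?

Net feedback parameter λ = (−3) + (-0.348) + (+1.47) + (+0.528) + (+0.165) = -1.185 W/m²/K.
ΔT = −F/λ = −14.9/(-1.185) = 12.6 °C.

12.6 °C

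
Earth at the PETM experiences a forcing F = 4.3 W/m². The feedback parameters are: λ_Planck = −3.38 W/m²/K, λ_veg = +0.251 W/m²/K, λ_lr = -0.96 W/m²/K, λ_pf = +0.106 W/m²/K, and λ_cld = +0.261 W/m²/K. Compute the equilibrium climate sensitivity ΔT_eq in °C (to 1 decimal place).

Net feedback parameter λ = (−3.38) + (+0.251) + (-0.96) + (+0.106) + (+0.261) = -3.722 W/m²/K.
ΔT = −F/λ = −4.3/(-3.722) = 1.2 °C.

1.2 °C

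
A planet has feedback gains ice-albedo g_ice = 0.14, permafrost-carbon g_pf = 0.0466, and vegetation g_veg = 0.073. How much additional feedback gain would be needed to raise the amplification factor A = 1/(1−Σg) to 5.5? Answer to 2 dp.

0.56

Current total gain = 0.2596.
Target gain for A = 5.5: g* = 1 − 1/5.5 = 0.8182.
Additional gain needed = 0.8182 − 0.2596 = 0.56.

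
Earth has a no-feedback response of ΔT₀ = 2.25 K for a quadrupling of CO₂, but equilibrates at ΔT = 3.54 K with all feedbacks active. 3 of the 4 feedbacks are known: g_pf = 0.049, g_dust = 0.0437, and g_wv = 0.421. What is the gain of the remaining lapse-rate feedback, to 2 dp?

Amplification A = ΔT/ΔT₀ = 3.54/2.25 = 1.573.
Total gain g = 1 − 1/A = 1 − 1/1.573 = 0.3643.
Known gains sum to 0.049 + 0.0437 + 0.421 = 0.5137.
g_lr = 0.3643 − 0.5137 = -0.15.

-0.15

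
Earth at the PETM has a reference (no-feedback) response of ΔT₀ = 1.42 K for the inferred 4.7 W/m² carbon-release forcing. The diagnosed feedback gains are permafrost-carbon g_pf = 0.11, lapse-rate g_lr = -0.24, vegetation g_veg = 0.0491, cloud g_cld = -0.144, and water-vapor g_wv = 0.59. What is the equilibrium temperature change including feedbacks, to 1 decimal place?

2.2 K

Total gain g = 0.11 − 0.24 + 0.0491 − 0.144 + 0.59 = 0.3651.
Amplification A = 1/(1 − 0.3651) = 1.575.
ΔT = 1.42 × 1.575 = 2.2 K.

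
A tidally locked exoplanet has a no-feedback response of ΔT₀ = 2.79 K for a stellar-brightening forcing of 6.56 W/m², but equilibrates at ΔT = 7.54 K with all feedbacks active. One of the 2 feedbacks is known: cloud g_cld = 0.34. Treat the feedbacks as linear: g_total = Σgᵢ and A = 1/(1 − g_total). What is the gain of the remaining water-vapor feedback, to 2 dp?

0.29

Amplification A = ΔT/ΔT₀ = 7.54/2.79 = 2.703.
Total gain g = 1 − 1/A = 1 − 1/2.703 = 0.63.
The known gain is 0.34.
g_wv = 0.63 − 0.34 = 0.29.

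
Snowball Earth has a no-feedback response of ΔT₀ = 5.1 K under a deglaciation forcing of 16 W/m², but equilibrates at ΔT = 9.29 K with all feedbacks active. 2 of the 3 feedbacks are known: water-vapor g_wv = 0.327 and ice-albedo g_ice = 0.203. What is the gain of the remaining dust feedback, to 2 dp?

Amplification A = ΔT/ΔT₀ = 9.29/5.1 = 1.822.
Total gain g = 1 − 1/A = 1 − 1/1.822 = 0.4512.
Known gains sum to 0.327 + 0.203 = 0.53.
g_dust = 0.4512 − 0.53 = -0.08.

-0.08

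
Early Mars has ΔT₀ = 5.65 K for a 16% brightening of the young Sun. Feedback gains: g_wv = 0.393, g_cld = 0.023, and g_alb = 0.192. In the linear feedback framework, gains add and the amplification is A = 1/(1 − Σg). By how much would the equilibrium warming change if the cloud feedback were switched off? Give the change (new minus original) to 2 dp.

-0.80 K

Original: g = 0.608, ΔT = 5.65/(1−0.608) = 14.4133 K.
Without cloud: g' = 0.585, ΔT' = 5.65/(1−0.585) = 13.6145 K.
Change = 13.6145 − 14.4133 = -0.80 K.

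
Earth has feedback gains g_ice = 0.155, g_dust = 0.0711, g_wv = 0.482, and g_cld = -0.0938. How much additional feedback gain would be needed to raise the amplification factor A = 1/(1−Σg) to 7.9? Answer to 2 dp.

Current total gain = 0.6143.
Target gain for A = 7.9: g* = 1 − 1/7.9 = 0.8734.
Additional gain needed = 0.8734 − 0.6143 = 0.26.

0.26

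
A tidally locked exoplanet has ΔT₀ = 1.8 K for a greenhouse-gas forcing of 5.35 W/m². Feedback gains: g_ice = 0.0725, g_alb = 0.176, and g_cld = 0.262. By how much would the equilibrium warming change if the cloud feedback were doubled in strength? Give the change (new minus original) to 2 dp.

Original: g = 0.5105, ΔT = 1.8/(1−0.5105) = 3.6772 K.
With doubled cloud: g' = 0.7725, ΔT' = 1.8/(1−0.7725) = 7.9121 K.
Change = 7.9121 − 3.6772 = 4.23 K.

4.23 K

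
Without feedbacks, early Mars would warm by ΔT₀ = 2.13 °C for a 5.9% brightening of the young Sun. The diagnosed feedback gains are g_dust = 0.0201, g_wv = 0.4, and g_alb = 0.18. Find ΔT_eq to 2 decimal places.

Total gain g = 0.0201 + 0.4 + 0.18 = 0.6001.
Amplification A = 1/(1 − 0.6001) = 2.501.
ΔT = 2.13 × 2.501 = 5.33 °C.

5.33 °C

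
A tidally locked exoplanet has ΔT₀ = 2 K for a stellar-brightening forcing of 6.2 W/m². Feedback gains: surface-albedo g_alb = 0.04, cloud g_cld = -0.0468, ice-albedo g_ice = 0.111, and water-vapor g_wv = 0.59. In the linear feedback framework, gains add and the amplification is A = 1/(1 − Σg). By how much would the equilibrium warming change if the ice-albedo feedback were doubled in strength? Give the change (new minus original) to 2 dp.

Original: g = 0.6942, ΔT = 2/(1−0.6942) = 6.5402 K.
With doubled ice-albedo: g' = 0.8052, ΔT' = 2/(1−0.8052) = 10.2669 K.
Change = 10.2669 − 6.5402 = 3.73 K.

3.73 K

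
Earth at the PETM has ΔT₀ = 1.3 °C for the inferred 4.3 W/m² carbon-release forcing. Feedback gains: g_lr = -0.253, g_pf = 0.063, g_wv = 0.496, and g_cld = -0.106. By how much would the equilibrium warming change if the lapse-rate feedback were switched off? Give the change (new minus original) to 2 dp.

0.75 °C

Original: g = 0.2, ΔT = 1.3/(1−0.2) = 1.6250 °C.
Without lapse-rate: g' = 0.453, ΔT' = 1.3/(1−0.453) = 2.3766 °C.
Change = 2.3766 − 1.6250 = 0.75 °C.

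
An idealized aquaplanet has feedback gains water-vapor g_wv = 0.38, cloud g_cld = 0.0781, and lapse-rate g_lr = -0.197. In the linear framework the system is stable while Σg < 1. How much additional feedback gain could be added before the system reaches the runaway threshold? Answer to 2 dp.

Current total gain = 0.38 + 0.0781 − 0.197 = 0.2611.
Margin to runaway = 1 − 0.2611 = 0.74.

0.74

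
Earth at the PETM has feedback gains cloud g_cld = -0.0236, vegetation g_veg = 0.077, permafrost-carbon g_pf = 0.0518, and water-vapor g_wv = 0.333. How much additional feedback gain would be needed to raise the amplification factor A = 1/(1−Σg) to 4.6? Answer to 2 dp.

Current total gain = 0.4382.
Target gain for A = 4.6: g* = 1 − 1/4.6 = 0.7826.
Additional gain needed = 0.7826 − 0.4382 = 0.34.

0.34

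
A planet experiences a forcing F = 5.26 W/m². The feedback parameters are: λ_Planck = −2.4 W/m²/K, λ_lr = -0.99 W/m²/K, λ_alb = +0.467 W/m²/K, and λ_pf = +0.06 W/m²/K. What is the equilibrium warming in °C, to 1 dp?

Net feedback parameter λ = (−2.4) + (-0.99) + (+0.467) + (+0.06) = -2.863 W/m²/K.
ΔT = −F/λ = −5.26/(-2.863) = 1.8 °C.

1.8 °C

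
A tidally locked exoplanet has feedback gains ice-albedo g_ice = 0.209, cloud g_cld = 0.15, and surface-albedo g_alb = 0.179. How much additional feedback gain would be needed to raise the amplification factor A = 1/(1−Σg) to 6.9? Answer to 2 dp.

0.32

Current total gain = 0.538.
Target gain for A = 6.9: g* = 1 − 1/6.9 = 0.8551.
Additional gain needed = 0.8551 − 0.538 = 0.32.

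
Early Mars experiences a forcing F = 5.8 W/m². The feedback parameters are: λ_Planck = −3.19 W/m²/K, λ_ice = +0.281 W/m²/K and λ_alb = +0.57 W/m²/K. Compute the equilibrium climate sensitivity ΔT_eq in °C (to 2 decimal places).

Net feedback parameter λ = (−3.19) + (+0.281) + (+0.57) = -2.339 W/m²/K.
ΔT = −F/λ = −5.8/(-2.339) = 2.48 °C.

2.48 °C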